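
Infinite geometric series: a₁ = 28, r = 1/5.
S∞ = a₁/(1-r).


S∞ = a₁/(1-r) = 28/(1 - 1/5)
= 28/(4/5)
= 35

S∞ = 35


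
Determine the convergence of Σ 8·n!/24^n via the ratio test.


aₙ = 8·n!/24^n
a_{n+1}/aₙ = (n+1)!/24^(n+1) × 24^n/n!  (constant 8 cancels)
= (n+1)/24
L = lim(n→∞) (n+1)/24 = ∞
L > 1 → series DIVERGES

Diverges (ratio test: L = ∞ > 1)


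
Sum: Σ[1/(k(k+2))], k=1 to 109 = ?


1/(k(k+2)) = (1/2)·(1/k - 1/(k+2)) (partial fractions)
Telescoping: Σ = (1/2)·(1 + 1/2 - 1/110 - 1/111) = 9047/12210

Sum = 9047/12210


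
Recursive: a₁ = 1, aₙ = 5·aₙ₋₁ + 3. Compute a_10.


Computing step by step:
a_1 = 1
a_2 = 8
a_3 = 43
a_4 = 218
a_5 = 1093
a_6 = 5468
a_7 = 27343
a_8 = 136718
a_9 = 683593
a_10 = 3417968


a_10 = 3417968


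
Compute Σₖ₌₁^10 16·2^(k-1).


Sₙ = 16×(2^10 - 1)/(2 - 1)
= 16×(1024 - 1)/1
= 16×1023/1
= 16368

S_10 = 16368


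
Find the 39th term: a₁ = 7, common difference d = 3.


aₙ = a₁ + (n-1)d
= 7 + (39-1)×3
= 7 + 114
= 121

a_39 = 121


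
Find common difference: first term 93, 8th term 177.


d = (aₙ - a₁)/(n-1)
= (177 - 93)/(8-1)
= 84/7 = 12

d = 12


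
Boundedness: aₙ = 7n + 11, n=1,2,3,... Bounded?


aₙ = 7n + 11 → as n→∞, aₙ→∞
No finite upper bound exists
The sequence is UNBOUNDED

Unbounded (aₙ → ∞ as n → ∞)


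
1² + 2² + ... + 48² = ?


n = 48
n(n+1)(2n+1)/6 = 48×49×97/6
= 228144/6 = 38024

Σk² = 38024


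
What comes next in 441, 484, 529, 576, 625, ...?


Pattern: perfect squares: n²
Terms: 441, 484, 529, 576, 625
Next term = 676

Next term = 676


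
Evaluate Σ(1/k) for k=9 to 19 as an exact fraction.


Σₖ₌9^19 1/k = 1/9 + 1/10 + 1/11 + ... + 1/19
= 12879365/15519504
≈ 0.8299

Sum = 12879365/15519504 ≈ 0.8299


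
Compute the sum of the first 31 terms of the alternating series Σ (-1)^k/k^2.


S = -1 + 1/4 - 1/9 + 1/16 - 1/25 + 1/36 - 1/49 + 1/64 ± ...
= -0.823
(Full series converges to -π²/12 ≈ -0.8225)

S_31 = -0.823


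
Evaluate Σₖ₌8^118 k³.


Σₖ₌8^118 k³ = [118·119/2]² − [7·8/2]²
= 49294441 − 784 = 49293657

Σk³ = 49293657


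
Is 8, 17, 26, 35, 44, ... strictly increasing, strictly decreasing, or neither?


Differences: 9, 9, 9, 9
All differences > 0 → strictly INCREASING

Monotonically increasing


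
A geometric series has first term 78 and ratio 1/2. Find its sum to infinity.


S∞ = a₁/(1-r) = 78/(1 - 1/2)
= 78/(1/2)
= 156

S∞ = 156


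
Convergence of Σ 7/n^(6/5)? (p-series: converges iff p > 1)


p-series test: Σ c/n^p converges if p > 1, diverges if p ≤ 1 (constant c > 0 doesn't affect convergence).
p = 6/5
6/5 > 1 → CONVERGES

Converges (p = 6/5 > 1)


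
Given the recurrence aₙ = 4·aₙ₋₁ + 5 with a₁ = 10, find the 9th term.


Computing step by step:
a_1 = 10
a_2 = 45
a_3 = 185
a_4 = 745
a_5 = 2985
a_6 = 11945
a_7 = 47785
a_8 = 191145
a_9 = 764585


a_9 = 764585


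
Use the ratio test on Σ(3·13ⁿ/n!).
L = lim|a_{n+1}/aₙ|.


aₙ = 3·13^n/n!
a_{n+1}/aₙ = 13^(n+1)/(n+1)! × n!/13^n  (constant 3 cancels)
= 13/(n+1)
L = lim(n→∞) 13/(n+1) = 0
L < 1 → series CONVERGES

Converges (ratio test: L = 0 < 1)


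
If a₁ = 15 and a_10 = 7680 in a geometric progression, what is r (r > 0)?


r^(n-1) = aₙ/a₁
r^9 = 7680/15 = 512
r = 512^(1/9)
= 2

r = 2


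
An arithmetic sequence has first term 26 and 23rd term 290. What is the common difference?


d = (aₙ - a₁)/(n-1)
= (290 - 26)/(23-1)
= 264/22 = 12

d = 12


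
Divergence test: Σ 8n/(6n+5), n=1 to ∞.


lim(n→∞) 8n/(6n+5) = 8/6 = 4/3  (divide numerator and denominator by n)
lim aₙ = 4/3 ≠ 0 → series DIVERGES

Diverges (lim aₙ = 4/3 ≠ 0)


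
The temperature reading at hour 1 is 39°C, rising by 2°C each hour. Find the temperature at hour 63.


aₙ = a₁ + (n-1)d
= 39 + (63-1)×2
= 39 + 124
= 163

a_63 = 163


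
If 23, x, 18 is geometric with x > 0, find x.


GM = √(23×18) = √414 = 20.347

GM = 20.347


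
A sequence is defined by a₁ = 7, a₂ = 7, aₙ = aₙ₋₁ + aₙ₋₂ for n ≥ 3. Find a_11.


Computing iteratively: 7, 7, 14, 21, 35, 56, 91, 147, 238, 385, 623
a_11 = 623

a_11 = 623


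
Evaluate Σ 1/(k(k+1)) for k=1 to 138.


1/(k(k+1)) = 1/k - 1/(k+1) (partial fractions)
Telescoping: Σ = 1 - 1/139 = 138/139

Sum = 138/139


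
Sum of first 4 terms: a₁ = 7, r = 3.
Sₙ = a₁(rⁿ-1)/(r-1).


Sₙ = 7×(3^4 - 1)/(3 - 1)
= 7×(81 - 1)/2
= 7×80/2
= 280

S_4 = 280


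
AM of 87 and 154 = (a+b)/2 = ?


AM = (87 + 154)/2 = 241/2 = 120.5

AM = 120.5


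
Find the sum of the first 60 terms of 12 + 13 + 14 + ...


aₙ = 12 + (60-1)×1 = 71
Sₙ = n(a₁+aₙ)/2 = 60×(12+71)/2
= 60×83/2 = 2490

S_60 = 2490


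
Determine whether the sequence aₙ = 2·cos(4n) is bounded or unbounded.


For all n, -1 ≤ cos(4n) ≤ 1, so -2 ≤ 2·cos(4n) ≤ 2
Lower bound: -2, Upper bound: 2
The sequence IS bounded

Bounded (-2 ≤ aₙ ≤ 2)


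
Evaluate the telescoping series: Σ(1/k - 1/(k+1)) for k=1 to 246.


Telescoping: adjacent terms cancel.
= 1/1 - 1/247
= 1 - 1/247 = 246/247

Sum = 246/247


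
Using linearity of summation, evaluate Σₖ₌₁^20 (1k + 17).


Σ(1k+17) = 1·Σk + 17·n
= 1·210 + 17·20
= 210 + 340 = 550

Σ = 550


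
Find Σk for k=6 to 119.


Σₖ₌6^119 k = Σₖ₌₁^119 k − Σₖ₌₁^5 k
= 119·120/2 − 5·6/2
= 7140 − 15 = 7125

Σk = 7125


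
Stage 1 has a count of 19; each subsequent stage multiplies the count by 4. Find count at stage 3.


aₙ = a₁·r^(n-1)
= 19×4^2
= 19×16
= 304

a_3 = 304


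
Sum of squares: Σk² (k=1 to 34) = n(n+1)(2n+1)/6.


n = 34
n(n+1)(2n+1)/6 = 34×35×69/6
= 82110/6 = 13685

Σk² = 13685


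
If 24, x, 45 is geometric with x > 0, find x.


GM = √(24×45) = √1080 = 32.8634

GM = 32.8634


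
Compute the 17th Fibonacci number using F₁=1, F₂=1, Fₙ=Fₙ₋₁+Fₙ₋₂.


Fibonacci sequence: 1, 1, 2, 3, 5, 8, 13, 21, 34, 55, 89, ...
F(17) = 1597

F(17) = 1597


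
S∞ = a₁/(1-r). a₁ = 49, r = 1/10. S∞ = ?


S∞ = a₁/(1-r) = 49/(1 - 1/10)
= 49/(9/10)
= 490/9

S∞ = 490/9


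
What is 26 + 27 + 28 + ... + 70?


Σₖ₌26^70 k = Σₖ₌₁^70 k − Σₖ₌₁^25 k
= 70·71/2 − 25·26/2
= 2485 − 325 = 2160

Σk = 2160


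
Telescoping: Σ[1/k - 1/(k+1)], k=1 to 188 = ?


Telescoping: adjacent terms cancel.
= 1/1 - 1/189
= 1 - 1/189 = 188/189

Sum = 188/189


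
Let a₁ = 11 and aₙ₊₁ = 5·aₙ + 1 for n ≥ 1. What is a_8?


Computing step by step:
a_1 = 11
a_2 = 56
a_3 = 281
a_4 = 1406
a_5 = 7031
a_6 = 35156
a_7 = 175781
a_8 = 878906


a_8 = 878906


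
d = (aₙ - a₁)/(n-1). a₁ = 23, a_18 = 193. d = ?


d = (aₙ - a₁)/(n-1)
= (193 - 23)/(18-1)
= 170/17 = 10

d = 10


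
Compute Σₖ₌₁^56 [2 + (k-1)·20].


aₙ = 2 + (56-1)×20 = 1102
Sₙ = n(a₁+aₙ)/2 = 56×(2+1102)/2
= 56×1104/2 = 30912

S_56 = 30912


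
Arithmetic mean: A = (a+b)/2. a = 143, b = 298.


AM = (143 + 298)/2 = 441/2 = 220.5

AM = 220.5


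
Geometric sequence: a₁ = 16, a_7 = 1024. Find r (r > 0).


r^(n-1) = aₙ/a₁
r^6 = 1024/16 = 64
r = 64^(1/6)
= ±2; taking r > 0 gives r = 2

r = 2


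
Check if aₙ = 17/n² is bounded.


a₁ = 17, a₂ = 17/4, a₃ = 17/9, ...
0 < aₙ ≤ 17 for all n ≥ 1
The sequence IS bounded

Bounded (0 < aₙ ≤ 17)


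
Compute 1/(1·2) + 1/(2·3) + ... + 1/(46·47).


1/(k(k+1)) = 1/k - 1/(k+1) (partial fractions)
Telescoping: Σ = 1 - 1/47 = 46/47

Sum = 46/47


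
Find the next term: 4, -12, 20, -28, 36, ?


Pattern: alternating sign, magnitude arithmetic (d=8)
Terms: 4, -12, 20, -28, 36
Next term = -44

Next term = -44


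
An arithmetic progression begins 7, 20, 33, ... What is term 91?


aₙ = a₁ + (n-1)d
= 7 + (91-1)×13
= 7 + 1170
= 1177

a_91 = 1177


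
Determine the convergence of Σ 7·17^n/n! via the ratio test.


aₙ = 7·17^n/n!
a_{n+1}/aₙ = 17^(n+1)/(n+1)! × n!/17^n  (constant 7 cancels)
= 17/(n+1)
L = lim(n→∞) 17/(n+1) = 0
L < 1 → series CONVERGES

Converges (ratio test: L = 0 < 1)


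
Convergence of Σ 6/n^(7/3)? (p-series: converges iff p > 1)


p-series test: Σ c/n^p converges if p > 1, diverges if p ≤ 1 (constant c > 0 doesn't affect convergence).
p = 7/3
7/3 > 1 → CONVERGES

Converges (p = 7/3 > 1)


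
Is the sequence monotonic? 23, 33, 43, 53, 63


Differences: 10, 10, 10, 10
All differences > 0 → strictly INCREASING

Monotonically increasing


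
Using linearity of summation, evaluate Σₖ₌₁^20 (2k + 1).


Σ(2k+1) = 2·Σk + 1·n
= 2·210 + 1·20
= 420 + 20 = 440

Σ = 440


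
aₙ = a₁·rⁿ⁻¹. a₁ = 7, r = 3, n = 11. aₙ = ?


aₙ = a₁·r^(n-1)
= 7×3^10
= 7×59049
= 413343

a_11 = 413343


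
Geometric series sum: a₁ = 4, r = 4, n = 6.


Sₙ = 4×(4^6 - 1)/(4 - 1)
= 4×(4096 - 1)/3
= 4×4095/3
= 5460

S_6 = 5460


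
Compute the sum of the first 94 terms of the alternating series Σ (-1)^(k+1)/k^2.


S = 1 - 1/4 + 1/9 - 1/16 + 1/25 - 1/36 + 1/49 - 1/64 ± ...
= 0.8224
(Full series converges to +π²/12 ≈ +0.8225)

S_94 = 0.8224


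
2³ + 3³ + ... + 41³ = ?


Σₖ₌2^41 k³ = [41·42/2]² − [1·2/2]²
= 741321 − 1 = 741320

Σk³ = 741320


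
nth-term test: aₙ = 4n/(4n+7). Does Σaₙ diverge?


lim(n→∞) 4n/(4n+7) = 4/4 = 1  (divide numerator and denominator by n)
lim aₙ = 1 ≠ 0 → series DIVERGES

Diverges (lim aₙ = 1 ≠ 0)


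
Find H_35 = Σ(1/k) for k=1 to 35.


H_35 = 1/1 + 1/2 + 1/3 + ... + 1/35
= 54437269998109/13127595717600
≈ 4.1468

H_35 = 54437269998109/13127595717600 ≈ 4.1468


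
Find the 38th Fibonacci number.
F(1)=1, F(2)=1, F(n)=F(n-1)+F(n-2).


Fibonacci sequence: 1, 1, 2, 3, 5, 8, 13, 21, 34, 55, 89, ...
F(38) = 39088169

F(38) = 39088169


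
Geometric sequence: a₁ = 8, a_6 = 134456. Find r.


r^(n-1) = aₙ/a₁
r^5 = 134456/8 = 16807
r = 16807^(1/5)
= 7

r = 7


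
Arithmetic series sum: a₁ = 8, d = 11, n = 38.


aₙ = 8 + (38-1)×11 = 415
Sₙ = n(a₁+aₙ)/2 = 38×(8+415)/2
= 38×423/2 = 8037

S_38 = 8037


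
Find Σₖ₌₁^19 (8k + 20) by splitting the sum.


Σ(8k+20) = 8·Σk + 20·n
= 8·190 + 20·19
= 1520 + 380 = 1900

Σ = 1900


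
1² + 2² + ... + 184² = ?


n = 184
n(n+1)(2n+1)/6 = 184×185×369/6
= 12560760/6 = 2093460

Σk² = 2093460


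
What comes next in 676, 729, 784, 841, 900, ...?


Pattern: perfect squares: n²
Terms: 676, 729, 784, 841, 900
Next term = 961

Next term = 961


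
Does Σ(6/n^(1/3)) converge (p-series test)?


p-series test: Σ c/n^p converges if p > 1, diverges if p ≤ 1 (constant c > 0 doesn't affect convergence).
p = 1/3
1/3 ≤ 1 → DIVERGES

Diverges (p = 1/3 ≤ 1)


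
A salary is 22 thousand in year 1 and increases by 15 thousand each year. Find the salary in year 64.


aₙ = a₁ + (n-1)d
= 22 + (64-1)×15
= 22 + 945
= 967

a_64 = 967


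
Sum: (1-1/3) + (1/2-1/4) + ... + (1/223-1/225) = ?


Telescoping with gap 2: two head and two tail terms survive.
= (1 + 1/2) - (1/224 + 1/225)
= 3/2 - 1/224 - 1/225 = 75151/50400

Sum = 75151/50400


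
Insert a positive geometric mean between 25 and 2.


GM = √(25×2) = √50 = 7.0711

GM = 7.0711


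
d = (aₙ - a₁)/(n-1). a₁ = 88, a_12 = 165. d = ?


d = (aₙ - a₁)/(n-1)
= (165 - 88)/(12-1)
= 77/11 = 7

d = 7


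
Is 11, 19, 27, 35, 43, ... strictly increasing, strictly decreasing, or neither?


Differences: 8, 8, 8, 8
All differences > 0 → strictly INCREASING

Monotonically increasing


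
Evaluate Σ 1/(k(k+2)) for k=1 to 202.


1/(k(k+2)) = (1/2)·(1/k - 1/(k+2)) (partial fractions)
Telescoping: Σ = (1/2)·(1 + 1/2 - 1/203 - 1/204) = 61711/82824

Sum = 61711/82824


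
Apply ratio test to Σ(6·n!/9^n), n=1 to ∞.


aₙ = 6·n!/9^n
a_{n+1}/aₙ = (n+1)!/9^(n+1) × 9^n/n!  (constant 6 cancels)
= (n+1)/9
L = lim(n→∞) (n+1)/9 = ∞
L > 1 → series DIVERGES

Diverges (ratio test: L = ∞ > 1)


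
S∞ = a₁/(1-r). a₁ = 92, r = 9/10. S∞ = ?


S∞ = a₁/(1-r) = 92/(1 - 9/10)
= 92/(1/10)
= 920

S∞ = 920


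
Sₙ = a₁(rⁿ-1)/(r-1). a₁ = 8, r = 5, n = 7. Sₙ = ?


Sₙ = 8×(5^7 - 1)/(5 - 1)
= 8×(78125 - 1)/4
= 8×78124/4
= 156248

S_7 = 156248


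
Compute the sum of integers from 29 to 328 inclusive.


Σₖ₌29^328 k = Σₖ₌₁^328 k − Σₖ₌₁^28 k
= 328·329/2 − 28·29/2
= 53956 − 406 = 53550

Σk = 53550


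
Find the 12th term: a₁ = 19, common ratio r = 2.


aₙ = a₁·r^(n-1)
= 19×2^11
= 19×2048
= 38912

a_12 = 38912


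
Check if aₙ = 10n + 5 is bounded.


aₙ = 10n + 5 → as n→∞, aₙ→∞
No finite upper bound exists
The sequence is UNBOUNDED

Unbounded (aₙ → ∞ as n → ∞)


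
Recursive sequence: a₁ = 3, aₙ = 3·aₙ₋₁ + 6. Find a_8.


Computing step by step:
a_1 = 3
a_2 = 15
a_3 = 51
a_4 = 159
a_5 = 483
a_6 = 1455
a_7 = 4371
a_8 = 13119


a_8 = 13119


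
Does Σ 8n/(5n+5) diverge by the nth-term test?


lim(n→∞) 8n/(5n+5) = 8/5 = 8/5  (divide numerator and denominator by n)
lim aₙ = 8/5 ≠ 0 → series DIVERGES

Diverges (lim aₙ = 8/5 ≠ 0)


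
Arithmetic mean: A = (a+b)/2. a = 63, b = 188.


AM = (63 + 188)/2 = 251/2 = 125.5

AM = 125.5


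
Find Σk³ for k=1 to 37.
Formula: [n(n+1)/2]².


n(n+1)/2 = 37×38/2 = 703
Σk³ = 703² = 494209

Σk³ = 494209


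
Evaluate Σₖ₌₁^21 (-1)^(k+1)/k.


S = 1 - 1/2 + 1/3 - 1/4 + 1/5 - 1/6 + 1/7 - 1/8 ± ...
= 0.7164
(Full series converges to +ln(2) ≈ +0.6931)

S_21 = 0.7164


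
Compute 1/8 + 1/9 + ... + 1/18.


Σₖ₌8^18 1/k = 1/8 + 1/9 + 1/10 + ... + 1/18
= 736973/816816
≈ 0.9023

Sum = 736973/816816 ≈ 0.9023


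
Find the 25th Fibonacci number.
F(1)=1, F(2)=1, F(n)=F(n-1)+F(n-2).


Fibonacci sequence: 1, 1, 2, 3, 5, 8, 13, 21, 34, 55, 89, ...
F(25) = 75025

F(25) = 75025


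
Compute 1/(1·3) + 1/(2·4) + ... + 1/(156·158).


1/(k(k+2)) = (1/2)·(1/k - 1/(k+2)) (partial fractions)
Telescoping: Σ = (1/2)·(1 + 1/2 - 1/157 - 1/158) = 18447/24806

Sum = 18447/24806


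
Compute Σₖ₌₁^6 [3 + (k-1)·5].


aₙ = 3 + (6-1)×5 = 28
Sₙ = n(a₁+aₙ)/2 = 6×(3+28)/2
= 6×31/2 = 93

S_6 = 93


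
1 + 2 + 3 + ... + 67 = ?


n(n+1)/2 = 67×68/2 = 4556/2 = 2278

Σk = 2278


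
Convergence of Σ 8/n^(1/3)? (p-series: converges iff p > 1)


p-series test: Σ c/n^p converges if p > 1, diverges if p ≤ 1 (constant c > 0 doesn't affect convergence).
p = 1/3
1/3 ≤ 1 → DIVERGES

Diverges (p = 1/3 ≤ 1)


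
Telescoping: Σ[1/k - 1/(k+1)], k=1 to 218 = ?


Telescoping: adjacent terms cancel.
= 1/1 - 1/219
= 1 - 1/219 = 218/219

Sum = 218/219


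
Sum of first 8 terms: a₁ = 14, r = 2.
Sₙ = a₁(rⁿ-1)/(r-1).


Sₙ = 14×(2^8 - 1)/(2 - 1)
= 14×(256 - 1)/1
= 14×255/1
= 3570

S_8 = 3570


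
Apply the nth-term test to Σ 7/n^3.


lim(n→∞) 7/n^3 = 0
lim aₙ = 0 → nth-term test is INCONCLUSIVE
(Need other tests; this is actually a convergent p-series with p=3 > 1)

Inconclusive (lim aₙ = 0; need another test)


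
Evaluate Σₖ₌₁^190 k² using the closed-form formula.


n = 190
n(n+1)(2n+1)/6 = 190×191×381/6
= 13826490/6 = 2304415

Σk² = 2304415


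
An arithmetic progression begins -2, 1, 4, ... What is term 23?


aₙ = a₁ + (n-1)d
= -2 + (23-1)×3
= -2 + 66
= 64

a_23 = 64


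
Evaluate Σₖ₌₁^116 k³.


n(n+1)/2 = 116×117/2 = 6786
Σk³ = 6786² = 46049796

Σk³ = 46049796


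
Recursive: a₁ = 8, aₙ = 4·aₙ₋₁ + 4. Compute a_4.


Computing step by step:
a_1 = 8
a_2 = 36
a_3 = 148
a_4 = 596


a_4 = 596


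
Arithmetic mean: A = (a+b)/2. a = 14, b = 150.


AM = (14 + 150)/2 = 164/2 = 82

AM = 82


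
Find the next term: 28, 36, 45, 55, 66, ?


Pattern: triangular numbers: n(n+1)/2
Terms: 28, 36, 45, 55, 66
Next term = 78

Next term = 78


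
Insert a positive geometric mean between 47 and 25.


GM = √(47×25) = √1175 = 34.2783

GM = 34.2783


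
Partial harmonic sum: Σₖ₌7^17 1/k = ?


Σₖ₌7^17 1/k = 1/7 + 1/8 + 1/9 + ... + 1/17
= 2424847/2450448
≈ 0.9896

Sum = 2424847/2450448 ≈ 0.9896


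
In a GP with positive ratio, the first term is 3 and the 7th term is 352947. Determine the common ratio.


r^(n-1) = aₙ/a₁
r^6 = 352947/3 = 117649
r = 117649^(1/6)
= ±7; taking r > 0 gives r = 7

r = 7


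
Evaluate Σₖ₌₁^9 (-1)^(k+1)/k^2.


S = 1 - 1/4 + 1/9 - 1/16 + 1/25 - 1/36 + 1/49 - 1/64 ± ...
= 0.828
(Full series converges to +π²/12 ≈ +0.8225)

S_9 = 0.828


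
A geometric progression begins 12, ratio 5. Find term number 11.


aₙ = a₁·r^(n-1)
= 12×5^10
= 12×9765625
= 117187500

a_11 = 117187500


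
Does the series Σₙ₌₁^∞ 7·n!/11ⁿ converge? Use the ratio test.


aₙ = 7·n!/11^n
a_{n+1}/aₙ = (n+1)!/11^(n+1) × 11^n/n!  (constant 7 cancels)
= (n+1)/11
L = lim(n→∞) (n+1)/11 = ∞
L > 1 → series DIVERGES

Diverges (ratio test: L = ∞ > 1)


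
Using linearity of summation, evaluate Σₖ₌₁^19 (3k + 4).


Σ(3k+4) = 3·Σk + 4·n
= 3·190 + 4·19
= 570 + 76 = 646

Σ = 646


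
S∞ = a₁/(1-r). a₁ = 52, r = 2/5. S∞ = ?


S∞ = a₁/(1-r) = 52/(1 - 2/5)
= 52/(3/5)
= 260/3

S∞ = 260/3


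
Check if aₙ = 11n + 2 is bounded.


aₙ = 11n + 2 → as n→∞, aₙ→∞
No finite upper bound exists
The sequence is UNBOUNDED

Unbounded (aₙ → ∞ as n → ∞)


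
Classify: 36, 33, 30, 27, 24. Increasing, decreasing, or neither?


Differences: -3, -3, -3, -3
All differences < 0 → strictly DECREASING

Monotonically decreasing


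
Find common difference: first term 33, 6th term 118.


d = (aₙ - a₁)/(n-1)
= (118 - 33)/(6-1)
= 85/5 = 17

d = 17


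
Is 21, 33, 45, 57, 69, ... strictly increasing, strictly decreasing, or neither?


Differences: 12, 12, 12, 12
All differences > 0 → strictly INCREASING

Monotonically increasing


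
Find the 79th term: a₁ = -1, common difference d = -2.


aₙ = a₁ + (n-1)d
= -1 + (79-1)×-2
= -1 - 156
= -157

a_79 = -157


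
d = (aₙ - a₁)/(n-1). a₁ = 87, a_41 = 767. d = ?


d = (aₙ - a₁)/(n-1)
= (767 - 87)/(41-1)
= 680/40 = 17

d = 17


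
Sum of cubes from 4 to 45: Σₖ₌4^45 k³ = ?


Σₖ₌4^45 k³ = [45·46/2]² − [3·4/2]²
= 1071225 − 36 = 1071189

Σk³ = 1071189


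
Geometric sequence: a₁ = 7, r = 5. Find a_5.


aₙ = a₁·r^(n-1)
= 7×5^4
= 7×625
= 4375

a_5 = 4375


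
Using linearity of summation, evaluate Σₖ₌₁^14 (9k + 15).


Σ(9k+15) = 9·Σk + 15·n
= 9·105 + 15·14
= 945 + 210 = 1155

Σ = 1155


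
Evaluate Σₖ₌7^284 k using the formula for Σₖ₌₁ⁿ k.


Σₖ₌7^284 k = Σₖ₌₁^284 k − Σₖ₌₁^6 k
= 284·285/2 − 6·7/2
= 40470 − 21 = 40449

Σk = 40449


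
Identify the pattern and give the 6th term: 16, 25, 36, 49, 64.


Pattern: perfect squares: n²
Terms: 16, 25, 36, 49, 64
Next term = 81

Next term = 81


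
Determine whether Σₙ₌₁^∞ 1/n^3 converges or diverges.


p-series test: Σ c/n^p converges if p > 1, diverges if p ≤ 1 (constant c > 0 doesn't affect convergence).
p = 3
3 > 1 → CONVERGES

Converges (p = 3 > 1)


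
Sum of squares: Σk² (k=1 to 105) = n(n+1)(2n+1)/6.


n = 105
n(n+1)(2n+1)/6 = 105×106×211/6
= 2348430/6 = 391405

Σk² = 391405


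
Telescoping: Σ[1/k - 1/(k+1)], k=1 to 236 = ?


Telescoping: adjacent terms cancel.
= 1/1 - 1/237
= 1 - 1/237 = 236/237

Sum = 236/237


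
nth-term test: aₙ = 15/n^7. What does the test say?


lim(n→∞) 15/n^7 = 0
lim aₙ = 0 → nth-term test is INCONCLUSIVE
(Need other tests; this is actually a convergent p-series with p=7 > 1)

Inconclusive (lim aₙ = 0; need another test)


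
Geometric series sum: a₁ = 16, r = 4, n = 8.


Sₙ = 16×(4^8 - 1)/(4 - 1)
= 16×(65536 - 1)/3
= 16×65535/3
= 349520

S_8 = 349520


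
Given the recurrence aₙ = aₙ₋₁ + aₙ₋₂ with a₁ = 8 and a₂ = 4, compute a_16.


Computing iteratively: 8, 4, 12, 16, 28, 44, 72, 116, 188, 304, 492, 796, ...
a_16 = 5456

a_16 = 5456


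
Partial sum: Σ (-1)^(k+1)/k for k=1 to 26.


S = 1 - 1/2 + 1/3 - 1/4 + 1/5 - 1/6 + 1/7 - 1/8 ± ...
= 0.6743
(Full series converges to +ln(2) ≈ +0.6931)

S_26 = 0.6743


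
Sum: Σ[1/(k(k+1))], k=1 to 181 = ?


1/(k(k+1)) = 1/k - 1/(k+1) (partial fractions)
Telescoping: Σ = 1 - 1/182 = 181/182

Sum = 181/182


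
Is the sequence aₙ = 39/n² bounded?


a₁ = 39, a₂ = 39/4, a₃ = 39/9, ...
0 < aₙ ≤ 39 for all n ≥ 1
The sequence IS bounded

Bounded (0 < aₙ ≤ 39)


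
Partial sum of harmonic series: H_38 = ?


H_38 = 1/1 + 1/2 + 1/3 + ... + 1/38
= 2053580969474233/485721041551200
≈ 4.2279

H_38 = 2053580969474233/485721041551200 ≈ 4.2279


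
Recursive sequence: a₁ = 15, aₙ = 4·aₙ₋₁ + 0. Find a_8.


Computing step by step:
a_1 = 15
a_2 = 60
a_3 = 240
a_4 = 960
a_5 = 3840
a_6 = 15360
a_7 = 61440
a_8 = 245760


a_8 = 245760


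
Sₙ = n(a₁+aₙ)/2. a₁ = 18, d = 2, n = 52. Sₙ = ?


aₙ = 18 + (52-1)×2 = 120
Sₙ = n(a₁+aₙ)/2 = 52×(18+120)/2
= 52×138/2 = 3588

S_52 = 3588


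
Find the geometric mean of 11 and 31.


GM = √(11×31) = √341 = 18.4662

GM = 18.4662


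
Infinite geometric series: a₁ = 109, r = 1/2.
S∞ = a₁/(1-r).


S∞ = a₁/(1-r) = 109/(1 - 1/2)
= 109/(1/2)
= 218

S∞ = 218


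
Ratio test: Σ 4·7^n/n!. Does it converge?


aₙ = 4·7^n/n!
a_{n+1}/aₙ = 7^(n+1)/(n+1)! × n!/7^n  (constant 4 cancels)
= 7/(n+1)
L = lim(n→∞) 7/(n+1) = 0
L < 1 → series CONVERGES

Converges (ratio test: L = 0 < 1)


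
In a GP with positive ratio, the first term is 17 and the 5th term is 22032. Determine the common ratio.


r^(n-1) = aₙ/a₁
r^4 = 22032/17 = 1296
r = 1296^(1/4)
= ±6; taking r > 0 gives r = 6

r = 6


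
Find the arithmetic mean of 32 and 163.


AM = (32 + 163)/2 = 195/2 = 97.5

AM = 97.5


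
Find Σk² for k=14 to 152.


Σₖ₌14^152 k² = Σₖ₌₁^152 k² − Σₖ₌₁^13 k²
= 152·153·305/6 − 13·14·27/6
= 1182180 − 819 = 1181361

Σk² = 1181361


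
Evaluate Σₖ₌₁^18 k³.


n(n+1)/2 = 18×19/2 = 171
Σk³ = 171² = 29241

Σk³ = 29241


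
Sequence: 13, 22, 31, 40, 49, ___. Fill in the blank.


Pattern: arithmetic (d=9)
Terms: 13, 22, 31, 40, 49
Next term = 58

Next term = 58


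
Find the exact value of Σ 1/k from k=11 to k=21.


Σₖ₌11^21 1/k = 1/11 + 1/12 + 1/13 + ... + 1/21
= 166770367/232792560
≈ 0.7164

Sum = 166770367/232792560 ≈ 0.7164


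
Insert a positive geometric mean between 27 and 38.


GM = √(27×38) = √1026 = 32.0312

GM = 32.0312


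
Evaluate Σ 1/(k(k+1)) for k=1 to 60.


1/(k(k+1)) = 1/k - 1/(k+1) (partial fractions)
Telescoping: Σ = 1 - 1/61 = 60/61

Sum = 60/61


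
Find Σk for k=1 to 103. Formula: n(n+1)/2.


n(n+1)/2 = 103×104/2 = 10712/2 = 5356

Σk = 5356


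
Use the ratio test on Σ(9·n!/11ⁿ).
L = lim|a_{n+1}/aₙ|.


aₙ = 9·n!/11^n
a_{n+1}/aₙ = (n+1)!/11^(n+1) × 11^n/n!  (constant 9 cancels)
= (n+1)/11
L = lim(n→∞) (n+1)/11 = ∞
L > 1 → series DIVERGES

Diverges (ratio test: L = ∞ > 1)


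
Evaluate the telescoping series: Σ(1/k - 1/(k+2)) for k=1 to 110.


Telescoping with gap 2: two head and two tail terms survive.
= (1 + 1/2) - (1/111 + 1/112)
= 3/2 - 1/111 - 1/112 = 18425/12432

Sum = 18425/12432


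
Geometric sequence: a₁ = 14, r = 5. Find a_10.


aₙ = a₁·r^(n-1)
= 14×5^9
= 14×1953125
= 27343750

a_10 = 27343750


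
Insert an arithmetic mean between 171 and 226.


AM = (171 + 226)/2 = 397/2 = 198.5

AM = 198.5


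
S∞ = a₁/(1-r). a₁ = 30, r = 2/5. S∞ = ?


S∞ = a₁/(1-r) = 30/(1 - 2/5)
= 30/(3/5)
= 50

S∞ = 50


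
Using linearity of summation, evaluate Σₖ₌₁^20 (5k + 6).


Σ(5k+6) = 5·Σk + 6·n
= 5·210 + 6·20
= 1050 + 120 = 1170

Σ = 1170


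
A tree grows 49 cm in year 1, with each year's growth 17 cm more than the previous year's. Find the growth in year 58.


aₙ = a₁ + (n-1)d
= 49 + (58-1)×17
= 49 + 969
= 1018

a_58 = 1018


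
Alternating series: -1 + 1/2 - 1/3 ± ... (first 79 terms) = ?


S = -1 + 1/2 - 1/3 + 1/4 - 1/5 + 1/6 - 1/7 + 1/8 ± ...
= -0.6994
(Full series converges to -ln(2) ≈ -0.6931)

S_79 = -0.6994


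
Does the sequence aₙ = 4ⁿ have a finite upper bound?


aₙ = 4ⁿ → as n→∞, aₙ→∞ (since base 4 > 1)
No finite upper bound exists
The sequence is UNBOUNDED

Unbounded (aₙ → ∞ as n → ∞)


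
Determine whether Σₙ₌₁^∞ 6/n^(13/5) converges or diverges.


p-series test: Σ c/n^p converges if p > 1, diverges if p ≤ 1 (constant c > 0 doesn't affect convergence).
p = 13/5
13/5 > 1 → CONVERGES

Converges (p = 13/5 > 1)


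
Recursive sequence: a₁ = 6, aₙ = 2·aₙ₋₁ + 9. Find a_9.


Computing step by step:
a_1 = 6
a_2 = 21
a_3 = 51
a_4 = 111
a_5 = 231
a_6 = 471
a_7 = 951
a_8 = 1911
a_9 = 3831


a_9 = 3831


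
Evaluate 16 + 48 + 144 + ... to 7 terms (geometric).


Sₙ = 16×(3^7 - 1)/(3 - 1)
= 16×(2187 - 1)/2
= 16×2186/2
= 17488

S_7 = 17488


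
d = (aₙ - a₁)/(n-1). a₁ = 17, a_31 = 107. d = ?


d = (aₙ - a₁)/(n-1)
= (107 - 17)/(31-1)
= 90/30 = 3

d = 3


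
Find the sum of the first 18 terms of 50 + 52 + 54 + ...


aₙ = 50 + (18-1)×2 = 84
Sₙ = n(a₁+aₙ)/2 = 18×(50+84)/2
= 18×134/2 = 1206

S_18 = 1206


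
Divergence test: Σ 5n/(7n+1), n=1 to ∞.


lim(n→∞) 5n/(7n+1) = 5/7 = 5/7  (divide numerator and denominator by n)
lim aₙ = 5/7 ≠ 0 → series DIVERGES

Diverges (lim aₙ = 5/7 ≠ 0)


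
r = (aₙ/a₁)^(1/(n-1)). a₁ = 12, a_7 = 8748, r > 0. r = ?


r^(n-1) = aₙ/a₁
r^6 = 8748/12 = 729
r = 729^(1/6)
= ±3; taking r > 0 gives r = 3

r = 3


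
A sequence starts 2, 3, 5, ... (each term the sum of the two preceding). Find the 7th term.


Computing iteratively: 2, 3, 5, 8, 13, 21, 34
a_7 = 34

a_7 = 34


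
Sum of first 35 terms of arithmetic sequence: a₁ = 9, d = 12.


aₙ = 9 + (35-1)×12 = 417
Sₙ = n(a₁+aₙ)/2 = 35×(9+417)/2
= 35×426/2 = 7455

S_35 = 7455


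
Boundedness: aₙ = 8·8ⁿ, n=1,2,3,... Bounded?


aₙ = 8·8ⁿ → as n→∞, aₙ→∞ (since base 8 > 1)
No finite upper bound exists
The sequence is UNBOUNDED

Unbounded (aₙ → ∞ as n → ∞)


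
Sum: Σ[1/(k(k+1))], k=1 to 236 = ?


1/(k(k+1)) = 1/k - 1/(k+1) (partial fractions)
Telescoping: Σ = 1 - 1/237 = 236/237

Sum = 236/237


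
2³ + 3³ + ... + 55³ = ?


Σₖ₌2^55 k³ = [55·56/2]² − [1·2/2]²
= 2371600 − 1 = 2371599

Σk³ = 2371599


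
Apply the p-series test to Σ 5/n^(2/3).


p-series test: Σ c/n^p converges if p > 1, diverges if p ≤ 1 (constant c > 0 doesn't affect convergence).
p = 2/3
2/3 ≤ 1 → DIVERGES

Diverges (p = 2/3 ≤ 1)


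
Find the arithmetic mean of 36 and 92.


AM = (36 + 92)/2 = 128/2 = 64

AM = 64


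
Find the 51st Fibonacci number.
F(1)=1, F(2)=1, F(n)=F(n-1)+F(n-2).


Fibonacci sequence: 1, 1, 2, 3, 5, 8, 13, 21, 34, 55, 89, ...
F(51) = 20365011074

F(51) = 20365011074


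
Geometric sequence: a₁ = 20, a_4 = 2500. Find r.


r^(n-1) = aₙ/a₁
r^3 = 2500/20 = 125
r = 125^(1/3)
= 5

r = 5


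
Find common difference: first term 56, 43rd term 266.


d = (aₙ - a₁)/(n-1)
= (266 - 56)/(43-1)
= 210/42 = 5

d = 5


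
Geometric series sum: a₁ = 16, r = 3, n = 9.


Sₙ = 16×(3^9 - 1)/(3 - 1)
= 16×(19683 - 1)/2
= 16×19682/2
= 157456

S_9 = 157456


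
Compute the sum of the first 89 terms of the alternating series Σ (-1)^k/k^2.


S = -1 + 1/4 - 1/9 + 1/16 - 1/25 + 1/36 - 1/49 + 1/64 ± ...
= -0.8225
(Full series converges to -π²/12 ≈ -0.8225)

S_89 = -0.8225


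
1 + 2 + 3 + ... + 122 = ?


n(n+1)/2 = 122×123/2 = 15006/2 = 7503

Σk = 7503


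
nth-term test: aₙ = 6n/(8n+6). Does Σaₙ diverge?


lim(n→∞) 6n/(8n+6) = 6/8 = 3/4  (divide numerator and denominator by n)
lim aₙ = 3/4 ≠ 0 → series DIVERGES

Diverges (lim aₙ = 3/4 ≠ 0)


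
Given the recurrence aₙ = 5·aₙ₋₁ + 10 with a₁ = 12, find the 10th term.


Computing step by step:
a_1 = 12
a_2 = 70
a_3 = 360
a_4 = 1810
a_5 = 9060
a_6 = 45310
a_7 = 226560
a_8 = 1132810
a_9 = 5664060
a_10 = 28320310


a_10 = 28320310


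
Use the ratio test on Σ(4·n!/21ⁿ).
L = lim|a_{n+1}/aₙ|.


aₙ = 4·n!/21^n
a_{n+1}/aₙ = (n+1)!/21^(n+1) × 21^n/n!  (constant 4 cancels)
= (n+1)/21
L = lim(n→∞) (n+1)/21 = ∞
L > 1 → series DIVERGES

Diverges (ratio test: L = ∞ > 1)


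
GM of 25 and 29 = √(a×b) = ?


GM = √(25×29) = √725 = 26.9258

GM = 26.9258


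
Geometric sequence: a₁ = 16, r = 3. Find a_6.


aₙ = a₁·r^(n-1)
= 16×3^5
= 16×243
= 3888

a_6 = 3888


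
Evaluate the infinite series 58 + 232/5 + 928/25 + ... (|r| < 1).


S∞ = a₁/(1-r) = 58/(1 - 4/5)
= 58/(1/5)
= 290

S∞ = 290


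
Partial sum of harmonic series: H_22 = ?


H_22 = 1/1 + 1/2 + 1/3 + ... + 1/22
= 19093197/5173168
≈ 3.6908

H_22 = 19093197/5173168 ≈ 3.6908


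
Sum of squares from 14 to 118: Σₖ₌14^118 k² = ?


Σₖ₌14^118 k² = Σₖ₌₁^118 k² − Σₖ₌₁^13 k²
= 118·119·237/6 − 13·14·27/6
= 554659 − 819 = 553840

Σk² = 553840


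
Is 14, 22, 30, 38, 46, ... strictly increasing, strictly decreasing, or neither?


Differences: 8, 8, 8, 8
All differences > 0 → strictly INCREASING

Monotonically increasing


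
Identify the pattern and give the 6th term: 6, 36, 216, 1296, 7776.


Pattern: geometric (r=6)
Terms: 6, 36, 216, 1296, 7776
Next term = 46656

Next term = 46656


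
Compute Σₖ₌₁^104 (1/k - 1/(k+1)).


Telescoping: adjacent terms cancel.
= 1/1 - 1/105
= 1 - 1/105 = 104/105

Sum = 104/105


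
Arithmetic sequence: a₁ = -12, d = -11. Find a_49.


aₙ = a₁ + (n-1)d
= -12 + (49-1)×-11
= -12 - 528
= -540

a_49 = -540


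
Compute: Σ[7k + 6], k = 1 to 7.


Σ(7k+6) = 7·Σk + 6·n
= 7·28 + 6·7
= 196 + 42 = 238

Σ = 238


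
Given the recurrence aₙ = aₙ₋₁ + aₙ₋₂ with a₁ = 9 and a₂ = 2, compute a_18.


Computing iteratively: 9, 2, 11, 13, 24, 37, 61, 98, 159, 257, 416, 673, ...
a_18 = 12077

a_18 = 12077


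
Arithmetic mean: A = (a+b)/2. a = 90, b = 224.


AM = (90 + 224)/2 = 314/2 = 157

AM = 157


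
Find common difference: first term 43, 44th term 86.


d = (aₙ - a₁)/(n-1)
= (86 - 43)/(44-1)
= 43/43 = 1

d = 1


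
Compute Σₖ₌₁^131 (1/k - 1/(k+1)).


Telescoping: adjacent terms cancel.
= 1/1 - 1/132
= 1 - 1/132 = 131/132

Sum = 131/132


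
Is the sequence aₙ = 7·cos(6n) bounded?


For all n, -1 ≤ cos(6n) ≤ 1, so -7 ≤ 7·cos(6n) ≤ 7
Lower bound: -7, Upper bound: 7
The sequence IS bounded

Bounded (-7 ≤ aₙ ≤ 7)


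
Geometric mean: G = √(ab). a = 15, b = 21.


GM = √(15×21) = √315 = 17.7482

GM = 17.7482


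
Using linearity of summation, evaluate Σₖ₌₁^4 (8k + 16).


Σ(8k+16) = 8·Σk + 16·n
= 8·10 + 16·4
= 80 + 64 = 144

Σ = 144


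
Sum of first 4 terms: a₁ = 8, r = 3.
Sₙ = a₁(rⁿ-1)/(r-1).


Sₙ = 8×(3^4 - 1)/(3 - 1)
= 8×(81 - 1)/2
= 8×80/2
= 320

S_4 = 320


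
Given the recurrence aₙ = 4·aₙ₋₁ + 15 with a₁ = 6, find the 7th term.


Computing step by step:
a_1 = 6
a_2 = 39
a_3 = 171
a_4 = 699
a_5 = 2811
a_6 = 11259
a_7 = 45051


a_7 = 45051


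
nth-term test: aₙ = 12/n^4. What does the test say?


lim(n→∞) 12/n^4 = 0
lim aₙ = 0 → nth-term test is INCONCLUSIVE
(Need other tests; this is actually a convergent p-series with p=4 > 1)

Inconclusive (lim aₙ = 0; need another test)


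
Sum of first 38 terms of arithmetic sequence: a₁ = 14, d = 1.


aₙ = 14 + (38-1)×1 = 51
Sₙ = n(a₁+aₙ)/2 = 38×(14+51)/2
= 38×65/2 = 1235

S_38 = 1235


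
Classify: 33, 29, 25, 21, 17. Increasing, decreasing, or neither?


Differences: -4, -4, -4, -4
All differences < 0 → strictly DECREASING

Monotonically decreasing


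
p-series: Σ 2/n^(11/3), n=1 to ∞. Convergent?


p-series test: Σ c/n^p converges if p > 1, diverges if p ≤ 1 (constant c > 0 doesn't affect convergence).
p = 11/3
11/3 > 1 → CONVERGES

Converges (p = 11/3 > 1)


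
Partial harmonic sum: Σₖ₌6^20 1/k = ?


Σₖ₌6^20 1/k = 1/6 + 1/7 + 1/8 + ... + 1/20
= 101994671/77597520
≈ 1.3144

Sum = 101994671/77597520 ≈ 1.3144


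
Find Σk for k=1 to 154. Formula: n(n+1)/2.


n(n+1)/2 = 154×155/2 = 23870/2 = 11935

Σk = 11935


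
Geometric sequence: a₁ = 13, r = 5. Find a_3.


aₙ = a₁·r^(n-1)
= 13×5^2
= 13×25
= 325

a_3 = 325


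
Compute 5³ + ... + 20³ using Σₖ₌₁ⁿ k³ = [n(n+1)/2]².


Σₖ₌5^20 k³ = [20·21/2]² − [4·5/2]²
= 44100 − 100 = 44000

Σk³ = 44000


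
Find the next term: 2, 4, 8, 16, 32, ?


Pattern: powers of 2: 2ⁿ
Terms: 2, 4, 8, 16, 32
Next term = 64

Next term = 64


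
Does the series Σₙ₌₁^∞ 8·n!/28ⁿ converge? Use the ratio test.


aₙ = 8·n!/28^n
a_{n+1}/aₙ = (n+1)!/28^(n+1) × 28^n/n!  (constant 8 cancels)
= (n+1)/28
L = lim(n→∞) (n+1)/28 = ∞
L > 1 → series DIVERGES

Diverges (ratio test: L = ∞ > 1)


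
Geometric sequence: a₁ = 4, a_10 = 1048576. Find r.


r^(n-1) = aₙ/a₁
r^9 = 1048576/4 = 262144
r = 262144^(1/9)
= 4

r = 4


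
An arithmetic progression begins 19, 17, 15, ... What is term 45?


aₙ = a₁ + (n-1)d
= 19 + (45-1)×-2
= 19 - 88
= -69

a_45 = -69


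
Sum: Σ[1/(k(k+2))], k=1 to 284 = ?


1/(k(k+2)) = (1/2)·(1/k - 1/(k+2)) (partial fractions)
Telescoping: Σ = (1/2)·(1 + 1/2 - 1/285 - 1/286) = 60847/81510

Sum = 60847/81510


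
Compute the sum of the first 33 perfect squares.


n = 33
n(n+1)(2n+1)/6 = 33×34×67/6
= 75174/6 = 12529

Σk² = 12529


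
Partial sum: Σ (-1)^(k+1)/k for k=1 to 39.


S = 1 - 1/2 + 1/3 - 1/4 + 1/5 - 1/6 + 1/7 - 1/8 ± ...
= 0.7058
(Full series converges to +ln(2) ≈ +0.6931)

S_39 = 0.7058


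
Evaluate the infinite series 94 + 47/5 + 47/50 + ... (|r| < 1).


S∞ = a₁/(1-r) = 94/(1 - 1/10)
= 94/(9/10)
= 940/9

S∞ = 940/9


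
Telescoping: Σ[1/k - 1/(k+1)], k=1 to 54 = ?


Telescoping: adjacent terms cancel.
= 1/1 - 1/55
= 1 - 1/55 = 54/55

Sum = 54/55


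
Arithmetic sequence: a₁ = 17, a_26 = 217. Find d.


d = (aₙ - a₁)/(n-1)
= (217 - 17)/(26-1)
= 200/25 = 8

d = 8


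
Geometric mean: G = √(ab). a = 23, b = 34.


GM = √(23×34) = √782 = 27.9643

GM = 27.9643


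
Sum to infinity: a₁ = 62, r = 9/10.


S∞ = a₁/(1-r) = 62/(1 - 9/10)
= 62/(1/10)
= 620

S∞ = 620


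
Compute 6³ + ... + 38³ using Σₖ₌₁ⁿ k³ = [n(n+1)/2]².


Σₖ₌6^38 k³ = [38·39/2]² − [5·6/2]²
= 549081 − 225 = 548856

Σk³ = 548856


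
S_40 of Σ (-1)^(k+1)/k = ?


S = 1 - 1/2 + 1/3 - 1/4 + 1/5 - 1/6 + 1/7 - 1/8 ± ...
= 0.6808
(Full series converges to +ln(2) ≈ +0.6931)

S_40 = 0.6808


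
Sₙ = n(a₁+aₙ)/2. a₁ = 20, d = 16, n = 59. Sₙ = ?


aₙ = 20 + (59-1)×16 = 948
Sₙ = n(a₁+aₙ)/2 = 59×(20+948)/2
= 59×968/2 = 28556

S_59 = 28556


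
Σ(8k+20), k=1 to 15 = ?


Σ(8k+20) = 8·Σk + 20·n
= 8·120 + 20·15
= 960 + 300 = 1260

Σ = 1260


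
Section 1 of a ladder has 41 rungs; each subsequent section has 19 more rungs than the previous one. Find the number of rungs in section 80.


aₙ = a₁ + (n-1)d
= 41 + (80-1)×19
= 41 + 1501
= 1542

a_80 = 1542


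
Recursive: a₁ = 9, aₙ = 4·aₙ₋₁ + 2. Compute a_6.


Computing step by step:
a_1 = 9
a_2 = 38
a_3 = 154
a_4 = 618
a_5 = 2474
a_6 = 9898


a_6 = 9898


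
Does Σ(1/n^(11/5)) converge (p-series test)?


p-series test: Σ c/n^p converges if p > 1, diverges if p ≤ 1 (constant c > 0 doesn't affect convergence).
p = 11/5
11/5 > 1 → CONVERGES

Converges (p = 11/5 > 1)


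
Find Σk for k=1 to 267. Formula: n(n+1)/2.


n(n+1)/2 = 267×268/2 = 71556/2 = 35778

Σk = 35778


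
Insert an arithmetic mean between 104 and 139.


AM = (104 + 139)/2 = 243/2 = 121.5

AM = 121.5


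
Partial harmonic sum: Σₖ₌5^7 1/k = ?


Σₖ₌5^7 1/k = 1/5 + 1/6 + 1/7
= 107/210
≈ 0.5095

Sum = 107/210 ≈ 0.5095


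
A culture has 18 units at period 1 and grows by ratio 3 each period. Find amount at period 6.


aₙ = a₁·r^(n-1)
= 18×3^5
= 18×243
= 4374

a_6 = 4374


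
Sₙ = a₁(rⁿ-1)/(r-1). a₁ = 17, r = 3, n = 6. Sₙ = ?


Sₙ = 17×(3^6 - 1)/(3 - 1)
= 17×(729 - 1)/2
= 17×728/2
= 6188

S_6 = 6188


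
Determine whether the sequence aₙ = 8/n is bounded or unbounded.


a₁ = 8, a₂ = 8/2, a₃ = 8/3, ...
0 < aₙ ≤ 8 for all n ≥ 1
Lower bound: 0, Upper bound: 8
The sequence IS bounded

Bounded (0 < aₙ ≤ 8)


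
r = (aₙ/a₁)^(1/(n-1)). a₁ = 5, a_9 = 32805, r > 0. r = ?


r^(n-1) = aₙ/a₁
r^8 = 32805/5 = 6561
r = 6561^(1/8)
= ±3; taking r > 0 gives r = 3

r = 3


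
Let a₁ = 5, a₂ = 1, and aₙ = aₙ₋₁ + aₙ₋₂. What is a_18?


Computing iteratively: 5, 1, 6, 7, 13, 20, 33, 53, 86, 139, 225, 364, ...
a_18 = 6532

a_18 = 6532


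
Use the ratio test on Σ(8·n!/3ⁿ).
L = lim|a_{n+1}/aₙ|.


aₙ = 8·n!/3^n
a_{n+1}/aₙ = (n+1)!/3^(n+1) × 3^n/n!  (constant 8 cancels)
= (n+1)/3
L = lim(n→∞) (n+1)/3 = ∞
L > 1 → series DIVERGES

Diverges (ratio test: L = ∞ > 1)


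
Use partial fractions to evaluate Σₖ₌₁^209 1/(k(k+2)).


1/(k(k+2)) = (1/2)·(1/k - 1/(k+2)) (partial fractions)
Telescoping: Σ = (1/2)·(1 + 1/2 - 1/210 - 1/211) = 16511/22155

Sum = 16511/22155


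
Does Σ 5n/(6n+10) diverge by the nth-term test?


lim(n→∞) 5n/(6n+10) = 5/6 = 5/6  (divide numerator and denominator by n)
lim aₙ = 5/6 ≠ 0 → series DIVERGES

Diverges (lim aₙ = 5/6 ≠ 0)


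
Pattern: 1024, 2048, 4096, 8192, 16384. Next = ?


Pattern: powers of 2: 2ⁿ
Terms: 1024, 2048, 4096, 8192, 16384
Next term = 32768

Next term = 32768


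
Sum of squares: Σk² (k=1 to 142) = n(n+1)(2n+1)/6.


n = 142
n(n+1)(2n+1)/6 = 142×143×285/6
= 5787210/6 = 964535

Σk² = 964535


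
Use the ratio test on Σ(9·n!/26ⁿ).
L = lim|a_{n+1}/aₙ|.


aₙ = 9·n!/26^n
a_{n+1}/aₙ = (n+1)!/26^(n+1) × 26^n/n!  (constant 9 cancels)
= (n+1)/26
L = lim(n→∞) (n+1)/26 = ∞
L > 1 → series DIVERGES

Diverges (ratio test: L = ∞ > 1)


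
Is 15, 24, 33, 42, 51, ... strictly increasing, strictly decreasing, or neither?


Differences: 9, 9, 9, 9
All differences > 0 → strictly INCREASING

Monotonically increasing


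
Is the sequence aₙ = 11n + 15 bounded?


aₙ = 11n + 15 → as n→∞, aₙ→∞
No finite upper bound exists
The sequence is UNBOUNDED

Unbounded (aₙ → ∞ as n → ∞)


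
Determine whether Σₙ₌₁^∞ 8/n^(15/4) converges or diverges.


p-series test: Σ c/n^p converges if p > 1, diverges if p ≤ 1 (constant c > 0 doesn't affect convergence).
p = 15/4
15/4 > 1 → CONVERGES

Converges (p = 15/4 > 1)
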